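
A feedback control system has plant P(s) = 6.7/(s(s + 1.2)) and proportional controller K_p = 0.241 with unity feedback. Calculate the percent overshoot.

From 1 + K_pP(s) = 0: s² + 1.2s + 1.615 = 0 ⇒ ω_n = 1.271, ζ = 0.4722.
%OS = 100·exp(−πζ/√(1−ζ²)) = 100·exp(−π·0.4722/√0.777) = 18.6%.

18.6%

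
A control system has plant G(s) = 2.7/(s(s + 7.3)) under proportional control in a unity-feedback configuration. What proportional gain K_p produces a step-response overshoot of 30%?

K_p = 38.5

From %OS = 100·exp(−πζ/√(1−ζ²)) = 30%, ζ = −ln(0.3)/√(π²+ln²(0.3)) = 0.3579.
Characteristic equation s² + 7.3s + 2.7K_p = 0 gives ζ = 7.3/(2√(2.7K_p)).
Setting ζ = 0.3579: √(2.7K_p) = 7.3/(2·0.3579) = 10.2, so K_p = 104/2.7 = 38.5.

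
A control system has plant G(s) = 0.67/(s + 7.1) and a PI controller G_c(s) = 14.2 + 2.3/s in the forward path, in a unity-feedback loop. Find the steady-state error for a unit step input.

0

The open loop G_c(s)G(s) has a pole at the origin (type 1), so the static position error constant is infinite and e_ss = 1/(1+∞) = 0.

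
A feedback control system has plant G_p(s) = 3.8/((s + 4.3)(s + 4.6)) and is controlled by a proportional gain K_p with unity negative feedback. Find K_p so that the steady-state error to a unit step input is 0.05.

K_p = 98.9

For a type-0 loop with proportional control, e_ss = 1/(1 + K_p·G_p(0)).
G_p(0) = 0.1921. Require 1/(1 + K_p·0.1921) = 0.05, so 1 + 0.1921·K_p = 20.
K_p = (20 − 1)/0.1921 = 98.9.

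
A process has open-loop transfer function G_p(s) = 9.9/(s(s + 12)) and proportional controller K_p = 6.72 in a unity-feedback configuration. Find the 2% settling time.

The closed-loop denominator s² + 12s + 66.53 gives ω_n = √66.53 = 8.156 and ζ = 12/(2ω_n) = 0.7356.
2% settling time T_s ≈ 4/(ζω_n) = 4/6 = 0.667 s.

T_s ≈ 0.667 s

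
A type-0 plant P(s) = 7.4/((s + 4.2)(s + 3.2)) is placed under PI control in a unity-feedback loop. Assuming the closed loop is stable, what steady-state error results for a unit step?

The PI controller's integrator makes the forward path type 1, so e_ss to a step is zero.

0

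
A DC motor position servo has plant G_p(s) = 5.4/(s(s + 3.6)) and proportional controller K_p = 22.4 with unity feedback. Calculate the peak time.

Closed-loop characteristic equation: s² + 3.6s + 121 = 0, so ω_n = 11 rad/s and ζ = 3.6/(2·11) = 0.1637.
Damped frequency ω_d = ω_n√(1−ζ²) = 10.85 rad/s, so peak time T_p = π/ω_d = 0.29 s.

T_p = 0.29 s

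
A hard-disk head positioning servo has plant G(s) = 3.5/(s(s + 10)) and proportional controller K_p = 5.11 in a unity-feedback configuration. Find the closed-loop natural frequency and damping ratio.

The closed-loop denominator is s(s+10) + 5.11·3.5 = s² + 10s + 17.89.
So ω_n² = 17.89 ⇒ ω_n = 4.229 rad/s, and ζ = 10/(2ω_n) = 1.18.

ω_n = 4.23 rad/s, ζ = 1.18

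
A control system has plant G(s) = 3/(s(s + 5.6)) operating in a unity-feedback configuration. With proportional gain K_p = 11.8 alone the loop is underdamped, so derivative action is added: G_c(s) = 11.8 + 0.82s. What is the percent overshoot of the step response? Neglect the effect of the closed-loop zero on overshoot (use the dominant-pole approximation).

5.54%

Forward path: (11.8 + 0.82s)·3/(s(s+5.6)). The closed-loop characteristic equation is s² + (5.6 + 3·0.82)s + 3·11.8 = 0.
That is s² + 8.06s + 35.4 = 0, so ω_n = 5.95 rad/s and ζ = 8.06/(2·5.95) = 0.6773.
%OS = 100·exp(−πζ/√(1−ζ²)) = 5.54%.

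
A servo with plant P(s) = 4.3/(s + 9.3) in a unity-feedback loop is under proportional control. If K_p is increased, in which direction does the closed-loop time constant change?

decrease

Closed-loop pole is at s = −(9.3+K_p·4.3); larger K_p moves it further left, so τ = 1/(9.3+K_p·4.3) decreases.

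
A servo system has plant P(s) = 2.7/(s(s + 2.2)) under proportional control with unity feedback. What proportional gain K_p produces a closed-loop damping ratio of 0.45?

K_p = 2.21

Closed-loop characteristic equation: s² + 2.2s + K_p·2.7 = 0.
So ω_n = √(2.7K_p) and 2ζω_n = 2.2, giving ζ = 2.2/(2√(2.7K_p)).
Setting ζ = 0.45: √(2.7K_p) = 2.2/(2·0.45) = 2.444, so K_p = 5.975/2.7 = 2.21.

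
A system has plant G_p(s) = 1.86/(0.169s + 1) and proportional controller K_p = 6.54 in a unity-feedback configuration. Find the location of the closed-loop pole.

s = -77.9

Closed loop: T(s) = K_p·G_p/(1+K_p·G_p) = 12.16/(0.169s + 1 + 12.16), with pole at s = −(1 + 12.16)/0.169 = −77.9.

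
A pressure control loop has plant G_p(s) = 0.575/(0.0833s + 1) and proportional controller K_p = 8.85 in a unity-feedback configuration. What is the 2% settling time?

T_s ≈ 0.0547 s

Closed loop: T(s) = K_p·G_p/(1+K_p·G_p) = 5.089/(0.0833s + 1 + 5.089), with pole at s = −(1 + 5.089)/0.0833 = −73.09.
τ = 1/73.09 = 0.01368 s, so 2% settling time ≈ 4τ = 0.0547 s.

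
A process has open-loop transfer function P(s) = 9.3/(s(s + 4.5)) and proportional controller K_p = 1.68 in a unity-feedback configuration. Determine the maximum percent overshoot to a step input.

11.4%

From 1 + K_pP(s) = 0: s² + 4.5s + 15.62 = 0 ⇒ ω_n = 3.953, ζ = 0.5692.
%OS = 100·exp(−πζ/√(1−ζ²)) = 100·exp(−π·0.5692/√0.676) = 11.4%.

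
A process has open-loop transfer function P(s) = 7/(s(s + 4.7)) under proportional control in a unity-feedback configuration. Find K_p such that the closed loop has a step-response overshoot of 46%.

From %OS = 100·exp(−πζ/√(1−ζ²)) = 46%, ζ = −ln(0.46)/√(π²+ln²(0.46)) = 0.24.
Characteristic equation s² + 4.7s + 7K_p = 0 gives ζ = 4.7/(2√(7K_p)).
Setting ζ = 0.24: √(7K_p) = 4.7/(2·0.24) = 9.793, so K_p = 95.91/7 = 13.7.

K_p = 13.7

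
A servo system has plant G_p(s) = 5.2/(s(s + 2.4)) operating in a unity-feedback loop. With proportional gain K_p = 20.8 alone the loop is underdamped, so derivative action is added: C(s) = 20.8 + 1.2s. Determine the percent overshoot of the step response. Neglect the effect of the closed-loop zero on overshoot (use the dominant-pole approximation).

Forward path: (20.8 + 1.2s)·5.2/(s(s+2.4)). The closed-loop characteristic equation is s² + (2.4 + 5.2·1.2)s + 5.2·20.8 = 0.
That is s² + 8.64s + 108.2 = 0, so ω_n = 10.4 rad/s and ζ = 8.64/(2·10.4) = 0.4154.
%OS = 100·exp(−πζ/√(1−ζ²)) = 23.8%.

23.8%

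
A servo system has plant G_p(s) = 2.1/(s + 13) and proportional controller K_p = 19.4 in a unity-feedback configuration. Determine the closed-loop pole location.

Closed-loop transfer function: T(s) = K_p·G_p(s)/(1 + K_p·G_p(s)) = 40.74/(s + 13 + 40.74) = 40.74/(s + 53.74).
The closed-loop pole is at s = −53.74.

s = -53.74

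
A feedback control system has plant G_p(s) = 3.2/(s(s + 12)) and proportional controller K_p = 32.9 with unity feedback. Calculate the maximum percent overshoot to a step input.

10.4%

From 1 + K_pG_p(s) = 0: s² + 12s + 105.3 = 0 ⇒ ω_n = 10.26, ζ = 0.5848.
%OS = 100·exp(−πζ/√(1−ζ²)) = 100·exp(−π·0.5848/√0.6581) = 10.4%.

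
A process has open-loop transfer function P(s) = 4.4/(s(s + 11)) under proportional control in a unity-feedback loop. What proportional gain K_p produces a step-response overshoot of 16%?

From %OS = 100·exp(−πζ/√(1−ζ²)) = 16%, ζ = −ln(0.16)/√(π²+ln²(0.16)) = 0.5039.
Characteristic equation s² + 11s + 4.4K_p = 0 gives ζ = 11/(2√(4.4K_p)).
Setting ζ = 0.5039: √(4.4K_p) = 11/(2·0.5039) = 10.92, so K_p = 119.1/4.4 = 27.1.

K_p = 27.1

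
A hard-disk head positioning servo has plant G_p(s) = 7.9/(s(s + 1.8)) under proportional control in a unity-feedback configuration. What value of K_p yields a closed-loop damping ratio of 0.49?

Closed-loop characteristic equation: s² + 1.8s + K_p·7.9 = 0.
So ω_n = √(7.9K_p) and 2ζω_n = 1.8, giving ζ = 1.8/(2√(7.9K_p)).
Setting ζ = 0.49: √(7.9K_p) = 1.8/(2·0.49) = 1.837, so K_p = 3.374/7.9 = 0.427.

K_p = 0.427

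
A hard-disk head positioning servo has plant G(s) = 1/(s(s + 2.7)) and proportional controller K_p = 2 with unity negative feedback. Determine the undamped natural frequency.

The closed-loop denominator is s(s+2.7) + 2·1 = s² + 2.7s + 2.
So ω_n² = 2 ⇒ ω_n = 1.414 rad/s, and ζ = 2.7/(2ω_n) = 0.955.

ω_n = 1.41 rad/s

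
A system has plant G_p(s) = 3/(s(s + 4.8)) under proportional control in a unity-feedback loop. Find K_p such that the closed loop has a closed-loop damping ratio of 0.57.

K_p = 5.91

Closed-loop characteristic equation: s² + 4.8s + K_p·3 = 0.
So ω_n = √(3K_p) and 2ζω_n = 4.8, giving ζ = 4.8/(2√(3K_p)).
Setting ζ = 0.57: √(3K_p) = 4.8/(2·0.57) = 4.211, so K_p = 17.73/3 = 5.91.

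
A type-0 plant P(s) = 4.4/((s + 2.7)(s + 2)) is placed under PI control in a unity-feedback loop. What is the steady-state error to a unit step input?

The PI controller's integrator makes the forward path type 1, so e_ss to a step is zero.

0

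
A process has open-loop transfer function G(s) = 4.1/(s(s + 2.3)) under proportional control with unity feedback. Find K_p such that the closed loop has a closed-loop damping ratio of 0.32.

K_p = 3.15

Closed-loop characteristic equation: s² + 2.3s + K_p·4.1 = 0.
So ω_n = √(4.1K_p) and 2ζω_n = 2.3, giving ζ = 2.3/(2√(4.1K_p)).
Setting ζ = 0.32: √(4.1K_p) = 2.3/(2·0.32) = 3.594, so K_p = 12.92/4.1 = 3.15.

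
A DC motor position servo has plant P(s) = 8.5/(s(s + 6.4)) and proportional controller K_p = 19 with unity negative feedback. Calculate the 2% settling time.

From 1 + K_pP(s) = 0: s² + 6.4s + 161.5 = 0 ⇒ ω_n = 12.71, ζ = 0.2518.
2% settling time T_s ≈ 4/(ζω_n) = 4/3.2 = 1.25 s.

T_s ≈ 1.25 s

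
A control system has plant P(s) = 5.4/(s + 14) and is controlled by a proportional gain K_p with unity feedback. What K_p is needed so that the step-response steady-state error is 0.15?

K_p = 14.7

Steady-state error for a unit step on this type-0 loop is 1/(1 + K_p·P(0)).
P(0) = 0.3857. Require 1/(1 + K_p·0.3857) = 0.15, so 1 + 0.3857·K_p = 6.667.
K_p = (6.667 − 1)/0.3857 = 14.7.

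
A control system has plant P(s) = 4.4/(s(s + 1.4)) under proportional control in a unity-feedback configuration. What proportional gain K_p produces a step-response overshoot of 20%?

From %OS = 100·exp(−πζ/√(1−ζ²)) = 20%, ζ = −ln(0.2)/√(π²+ln²(0.2)) = 0.4559.
Characteristic equation s² + 1.4s + 4.4K_p = 0 gives ζ = 1.4/(2√(4.4K_p)).
Setting ζ = 0.4559: √(4.4K_p) = 1.4/(2·0.4559) = 1.535, so K_p = 2.357/4.4 = 0.536.

K_p = 0.536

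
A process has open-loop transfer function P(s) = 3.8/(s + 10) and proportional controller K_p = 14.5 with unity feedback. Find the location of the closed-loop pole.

Closed-loop transfer function: T(s) = K_p·P(s)/(1 + K_p·P(s)) = 55.1/(s + 10 + 55.1) = 55.1/(s + 65.1).
The closed-loop pole is at s = −65.1.

s = -65.1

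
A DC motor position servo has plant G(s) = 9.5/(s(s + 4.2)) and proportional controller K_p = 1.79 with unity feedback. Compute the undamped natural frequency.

ω_n = 4.12 rad/s

1 + K_p·G(s) = 0 gives s² + 4.2s + 17 = 0.
So ω_n² = 17 ⇒ ω_n = 4.124 rad/s, and ζ = 4.2/(2ω_n) = 0.509.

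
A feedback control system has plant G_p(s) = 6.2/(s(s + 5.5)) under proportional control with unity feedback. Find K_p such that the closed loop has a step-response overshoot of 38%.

From %OS = 100·exp(−πζ/√(1−ζ²)) = 38%, ζ = −ln(0.38)/√(π²+ln²(0.38)) = 0.2943.
Characteristic equation s² + 5.5s + 6.2K_p = 0 gives ζ = 5.5/(2√(6.2K_p)).
Setting ζ = 0.2943: √(6.2K_p) = 5.5/(2·0.2943) = 9.343, so K_p = 87.29/6.2 = 14.1.

K_p = 14.1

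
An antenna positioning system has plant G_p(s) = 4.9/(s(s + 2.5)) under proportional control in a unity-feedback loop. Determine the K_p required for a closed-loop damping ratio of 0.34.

Closed-loop characteristic equation: s² + 2.5s + K_p·4.9 = 0.
So ω_n = √(4.9K_p) and 2ζω_n = 2.5, giving ζ = 2.5/(2√(4.9K_p)).
Setting ζ = 0.34: √(4.9K_p) = 2.5/(2·0.34) = 3.676, so K_p = 13.52/4.9 = 2.76.

K_p = 2.76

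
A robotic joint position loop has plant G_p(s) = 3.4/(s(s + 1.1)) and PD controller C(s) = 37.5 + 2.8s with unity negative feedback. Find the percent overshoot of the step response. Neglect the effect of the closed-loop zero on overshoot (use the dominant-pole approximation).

18.7%

Forward path: (37.5 + 2.8s)·3.4/(s(s+1.1)). The closed-loop characteristic equation is s² + (1.1 + 3.4·2.8)s + 3.4·37.5 = 0.
That is s² + 10.62s + 127.5 = 0, so ω_n = 11.29 rad/s and ζ = 10.62/(2·11.29) = 0.4703.
%OS = 100·exp(−πζ/√(1−ζ²)) = 18.7%.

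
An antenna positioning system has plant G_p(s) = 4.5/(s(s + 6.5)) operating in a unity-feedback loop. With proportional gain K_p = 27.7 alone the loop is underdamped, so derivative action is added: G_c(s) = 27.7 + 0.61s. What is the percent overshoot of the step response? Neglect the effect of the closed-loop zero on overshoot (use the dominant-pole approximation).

24%

Forward path: (27.7 + 0.61s)·4.5/(s(s+6.5)). The closed-loop characteristic equation is s² + (6.5 + 4.5·0.61)s + 4.5·27.7 = 0.
That is s² + 9.245s + 124.6 = 0, so ω_n = 11.16 rad/s and ζ = 9.245/(2·11.16) = 0.414.
%OS = 100·exp(−πζ/√(1−ζ²)) = 24%.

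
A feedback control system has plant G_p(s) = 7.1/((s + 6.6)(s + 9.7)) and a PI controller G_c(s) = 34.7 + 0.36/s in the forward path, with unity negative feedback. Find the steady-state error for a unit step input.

The open loop G_c(s)G_p(s) has a pole at the origin (type 1), so the static position error constant is infinite and e_ss = 1/(1+∞) = 0.

0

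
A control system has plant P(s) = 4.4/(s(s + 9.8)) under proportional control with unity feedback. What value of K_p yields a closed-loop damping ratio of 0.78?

Closed-loop characteristic equation: s² + 9.8s + K_p·4.4 = 0.
So ω_n = √(4.4K_p) and 2ζω_n = 9.8, giving ζ = 9.8/(2√(4.4K_p)).
Setting ζ = 0.78: √(4.4K_p) = 9.8/(2·0.78) = 6.282, so K_p = 39.46/4.4 = 8.97.

K_p = 8.97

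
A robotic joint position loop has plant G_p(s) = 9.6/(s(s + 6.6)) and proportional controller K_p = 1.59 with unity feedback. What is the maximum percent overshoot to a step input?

0.703%

From 1 + K_pG_p(s) = 0: s² + 6.6s + 15.26 = 0 ⇒ ω_n = 3.907, ζ = 0.8447.
%OS = 100·exp(−πζ/√(1−ζ²)) = 100·exp(−π·0.8447/√0.2866) = 0.703%.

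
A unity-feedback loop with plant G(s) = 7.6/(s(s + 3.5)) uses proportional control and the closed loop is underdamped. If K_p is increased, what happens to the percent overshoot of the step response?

increase

Characteristic equation s² + 3.5s + K_p·7.6 = 0: raising K_p raises ω_n while 2ζω_n = 3.5 is fixed, so ζ falls and overshoot grows.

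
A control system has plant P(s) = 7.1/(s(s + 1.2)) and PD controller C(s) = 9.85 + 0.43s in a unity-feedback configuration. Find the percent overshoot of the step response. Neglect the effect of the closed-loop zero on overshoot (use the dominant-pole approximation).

Forward path: (9.85 + 0.43s)·7.1/(s(s+1.2)). The closed-loop characteristic equation is s² + (1.2 + 7.1·0.43)s + 7.1·9.85 = 0.
That is s² + 4.253s + 69.93 = 0, so ω_n = 8.363 rad/s and ζ = 4.253/(2·8.363) = 0.2543.
%OS = 100·exp(−πζ/√(1−ζ²)) = 43.8%.

43.8%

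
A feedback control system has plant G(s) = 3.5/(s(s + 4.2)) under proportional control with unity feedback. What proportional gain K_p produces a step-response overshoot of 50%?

K_p = 27.1

From %OS = 100·exp(−πζ/√(1−ζ²)) = 50%, ζ = −ln(0.5)/√(π²+ln²(0.5)) = 0.2155.
Characteristic equation s² + 4.2s + 3.5K_p = 0 gives ζ = 4.2/(2√(3.5K_p)).
Setting ζ = 0.2155: √(3.5K_p) = 4.2/(2·0.2155) = 9.747, so K_p = 95/3.5 = 27.1.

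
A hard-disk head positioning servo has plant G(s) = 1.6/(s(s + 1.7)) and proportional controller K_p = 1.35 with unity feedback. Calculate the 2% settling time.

The closed-loop denominator s² + 1.7s + 2.16 gives ω_n = √2.16 = 1.47 and ζ = 1.7/(2ω_n) = 0.5784.
2% settling time T_s ≈ 4/(ζω_n) = 4/0.85 = 4.71 s.

T_s ≈ 4.71 s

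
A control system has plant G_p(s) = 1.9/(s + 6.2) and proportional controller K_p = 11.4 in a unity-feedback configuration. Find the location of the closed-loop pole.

s = -27.86

Closed-loop transfer function: T(s) = K_p·G_p(s)/(1 + K_p·G_p(s)) = 21.66/(s + 6.2 + 21.66) = 21.66/(s + 27.86).
The closed-loop pole is at s = −27.86.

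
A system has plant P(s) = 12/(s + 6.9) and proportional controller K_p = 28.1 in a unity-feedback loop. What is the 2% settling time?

T_s ≈ 0.0116 s

Closed-loop transfer function: T(s) = K_p·P(s)/(1 + K_p·P(s)) = 337.2/(s + 6.9 + 337.2) = 337.2/(s + 344.1).
Time constant τ = 1/344.1 = 0.002906 s, so the 2% settling time is about 4τ = 0.0116 s.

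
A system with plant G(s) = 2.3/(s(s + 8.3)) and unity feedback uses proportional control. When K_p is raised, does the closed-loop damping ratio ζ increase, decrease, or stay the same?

ζ = 8.3/(2√(2.3K_p)); increasing K_p raises the denominator, so ζ falls.

decrease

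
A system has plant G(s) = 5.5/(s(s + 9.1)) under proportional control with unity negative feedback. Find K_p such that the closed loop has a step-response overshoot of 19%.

K_p = 17.2

From %OS = 100·exp(−πζ/√(1−ζ²)) = 19%, ζ = −ln(0.19)/√(π²+ln²(0.19)) = 0.4673.
Characteristic equation s² + 9.1s + 5.5K_p = 0 gives ζ = 9.1/(2√(5.5K_p)).
Setting ζ = 0.4673: √(5.5K_p) = 9.1/(2·0.4673) = 9.736, so K_p = 94.79/5.5 = 17.2.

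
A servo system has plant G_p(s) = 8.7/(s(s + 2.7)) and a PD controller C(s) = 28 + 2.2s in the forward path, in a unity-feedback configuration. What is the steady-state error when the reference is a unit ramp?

The loop has one pole at the origin (type 1). Velocity error constant K_v = lim_{s→0} s·C(s)G_p(s) = 28·8.7/2.7 = 90.22.
Steady-state error to a unit ramp: e_ss = 1/K_v = 0.0111.

0.0111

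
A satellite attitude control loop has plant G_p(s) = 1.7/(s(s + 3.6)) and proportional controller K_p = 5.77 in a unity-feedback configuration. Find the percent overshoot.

11%

Closed-loop characteristic equation: s² + 3.6s + 9.809 = 0, so ω_n = 3.132 rad/s and ζ = 3.6/(2·3.132) = 0.5747.
%OS = 100·exp(−πζ/√(1−ζ²)) = 100·exp(−π·0.5747/√0.6697) = 11%.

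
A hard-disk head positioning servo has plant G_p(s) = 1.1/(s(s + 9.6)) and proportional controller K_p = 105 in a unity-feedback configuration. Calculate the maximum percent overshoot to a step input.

Closed-loop characteristic equation: s² + 9.6s + 115.5 = 0, so ω_n = 10.75 rad/s and ζ = 9.6/(2·10.75) = 0.4466.
%OS = 100·exp(−πζ/√(1−ζ²)) = 100·exp(−π·0.4466/√0.8005) = 20.8%.

20.8%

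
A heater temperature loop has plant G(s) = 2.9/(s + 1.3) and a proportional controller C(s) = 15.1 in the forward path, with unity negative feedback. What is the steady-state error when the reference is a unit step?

0.0288

The loop is type 0. Static position error constant K_pos = C(0)·G(0) = 15.1·2.231 = 33.68.
Steady-state error to a unit step: e_ss = 1/(1+K_pos) = 1/34.68 = 0.0288.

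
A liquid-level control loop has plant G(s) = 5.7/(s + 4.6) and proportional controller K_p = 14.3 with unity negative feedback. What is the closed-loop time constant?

τ = 0.0116 s

Closed-loop transfer function: T(s) = K_p·G(s)/(1 + K_p·G(s)) = 81.51/(s + 4.6 + 81.51) = 81.51/(s + 86.11).
Time constant τ = 1/86.11 = 0.0116 s.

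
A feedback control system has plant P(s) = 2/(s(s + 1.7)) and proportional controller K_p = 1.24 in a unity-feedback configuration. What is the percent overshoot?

13.3%

Closed-loop characteristic equation: s² + 1.7s + 2.48 = 0, so ω_n = 1.575 rad/s and ζ = 1.7/(2·1.575) = 0.5398.
%OS = 100·exp(−πζ/√(1−ζ²)) = 100·exp(−π·0.5398/√0.7087) = 13.3%.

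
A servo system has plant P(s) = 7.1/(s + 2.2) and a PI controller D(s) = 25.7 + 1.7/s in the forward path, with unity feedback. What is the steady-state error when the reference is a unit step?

The open loop D(s)P(s) has a pole at the origin (type 1), so the static position error constant is infinite and e_ss = 1/(1+∞) = 0.

0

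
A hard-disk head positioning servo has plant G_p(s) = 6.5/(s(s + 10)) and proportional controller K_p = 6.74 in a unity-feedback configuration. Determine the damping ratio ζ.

The closed-loop denominator is s(s+10) + 6.74·6.5 = s² + 10s + 43.81.
Matching s² + 2ζω_n s + ω_n²: ω_n = √43.81 = 6.619 rad/s and 2ζω_n = 10, so ζ = 10/(2·6.619) = 0.755.

ζ = 0.755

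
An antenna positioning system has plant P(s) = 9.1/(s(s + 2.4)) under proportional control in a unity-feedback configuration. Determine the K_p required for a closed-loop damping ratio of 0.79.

K_p = 0.254

Closed-loop characteristic equation: s² + 2.4s + K_p·9.1 = 0.
So ω_n = √(9.1K_p) and 2ζω_n = 2.4, giving ζ = 2.4/(2√(9.1K_p)).
Setting ζ = 0.79: √(9.1K_p) = 2.4/(2·0.79) = 1.519, so K_p = 2.307/9.1 = 0.254.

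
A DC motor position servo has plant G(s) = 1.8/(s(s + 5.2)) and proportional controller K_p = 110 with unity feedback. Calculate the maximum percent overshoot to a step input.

55.4%

From 1 + K_pG(s) = 0: s² + 5.2s + 198 = 0 ⇒ ω_n = 14.07, ζ = 0.1848.
%OS = 100·exp(−πζ/√(1−ζ²)) = 100·exp(−π·0.1848/√0.9659) = 55.4%.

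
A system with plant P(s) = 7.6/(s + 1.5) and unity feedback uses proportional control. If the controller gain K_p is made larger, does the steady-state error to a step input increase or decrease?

decrease

The position error constant K_pos = K_p·P(0) grows with K_p, and e_ss = 1/(1+K_pos) falls.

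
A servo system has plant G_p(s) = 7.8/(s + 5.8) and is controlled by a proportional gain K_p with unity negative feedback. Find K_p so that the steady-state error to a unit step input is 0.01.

The loop is type 0, so e_ss(step) = 1/(1 + K_pos) with K_pos = K_p·G_p(0).
G_p(0) = 1.345. Require 1/(1 + K_p·1.345) = 0.01, so 1 + 1.345·K_p = 100.
K_p = (100 − 1)/1.345 = 73.6.

K_p = 73.6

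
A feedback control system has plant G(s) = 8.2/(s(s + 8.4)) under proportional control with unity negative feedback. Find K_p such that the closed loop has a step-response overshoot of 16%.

K_p = 8.47

From %OS = 100·exp(−πζ/√(1−ζ²)) = 16%, ζ = −ln(0.16)/√(π²+ln²(0.16)) = 0.5039.
Characteristic equation s² + 8.4s + 8.2K_p = 0 gives ζ = 8.4/(2√(8.2K_p)).
Setting ζ = 0.5039: √(8.2K_p) = 8.4/(2·0.5039) = 8.336, so K_p = 69.48/8.2 = 8.47.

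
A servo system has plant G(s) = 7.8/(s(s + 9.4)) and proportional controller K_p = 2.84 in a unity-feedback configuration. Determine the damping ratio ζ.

The closed-loop denominator is s(s+9.4) + 2.84·7.8 = s² + 9.4s + 22.15.
So ω_n² = 22.15 ⇒ ω_n = 4.707 rad/s, and ζ = 9.4/(2ω_n) = 0.999.

ζ = 0.999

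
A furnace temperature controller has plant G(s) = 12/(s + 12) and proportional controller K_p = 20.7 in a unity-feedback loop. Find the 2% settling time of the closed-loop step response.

Closed-loop transfer function: T(s) = K_p·G(s)/(1 + K_p·G(s)) = 248.4/(s + 12 + 248.4) = 248.4/(s + 260.4).
Time constant τ = 1/260.4 = 0.00384 s, so the 2% settling time is about 4τ = 0.0154 s.

T_s ≈ 0.0154 s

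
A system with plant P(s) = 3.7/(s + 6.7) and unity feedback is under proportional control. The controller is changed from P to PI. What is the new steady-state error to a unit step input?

Adding integral action puts a pole at s = 0 in the forward path, raising the system type to 1; a type-1 loop has zero steady-state error to a step.

0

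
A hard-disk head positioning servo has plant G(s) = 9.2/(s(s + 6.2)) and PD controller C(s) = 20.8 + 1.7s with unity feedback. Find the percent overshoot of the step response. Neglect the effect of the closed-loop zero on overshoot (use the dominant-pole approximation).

Forward path: (20.8 + 1.7s)·9.2/(s(s+6.2)). The closed-loop characteristic equation is s² + (6.2 + 9.2·1.7)s + 9.2·20.8 = 0.
That is s² + 21.84s + 191.4 = 0, so ω_n = 13.83 rad/s and ζ = 21.84/(2·13.83) = 0.7894.
%OS = 100·exp(−πζ/√(1−ζ²)) = 1.76%.

1.76%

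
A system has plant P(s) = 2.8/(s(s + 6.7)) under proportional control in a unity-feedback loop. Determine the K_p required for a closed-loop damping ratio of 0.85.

Closed-loop characteristic equation: s² + 6.7s + K_p·2.8 = 0.
So ω_n = √(2.8K_p) and 2ζω_n = 6.7, giving ζ = 6.7/(2√(2.8K_p)).
Setting ζ = 0.85: √(2.8K_p) = 6.7/(2·0.85) = 3.941, so K_p = 15.53/2.8 = 5.55.

K_p = 5.55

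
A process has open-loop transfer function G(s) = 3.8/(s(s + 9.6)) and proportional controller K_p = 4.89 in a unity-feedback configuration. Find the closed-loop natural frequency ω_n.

With unity feedback the closed-loop characteristic equation is s² + 9.6s + 4.89·3.8 = s² + 9.6s + 18.58 = 0.
Matching s² + 2ζω_n s + ω_n²: ω_n = √18.58 = 4.311 rad/s and 2ζω_n = 9.6, so ζ = 9.6/(2·4.311) = 1.11.

ω_n = 4.31 rad/s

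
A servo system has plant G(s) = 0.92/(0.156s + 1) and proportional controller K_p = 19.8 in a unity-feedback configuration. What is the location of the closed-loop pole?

s = -123.2

Closed loop: T(s) = K_p·G/(1+K_p·G) = 18.22/(0.156s + 1 + 18.22), with pole at s = −(1 + 18.22)/0.156 = −123.2.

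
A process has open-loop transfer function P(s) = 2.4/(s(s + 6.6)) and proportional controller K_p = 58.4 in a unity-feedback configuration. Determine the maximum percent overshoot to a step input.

The closed-loop denominator s² + 6.6s + 140.2 gives ω_n = √140.2 = 11.84 and ζ = 6.6/(2ω_n) = 0.2787.
%OS = 100·exp(−πζ/√(1−ζ²)) = 100·exp(−π·0.2787/√0.9223) = 40.2%.

40.2%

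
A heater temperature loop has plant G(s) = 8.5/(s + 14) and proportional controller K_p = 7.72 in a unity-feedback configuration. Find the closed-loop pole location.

Closed-loop transfer function: T(s) = K_p·G(s)/(1 + K_p·G(s)) = 65.62/(s + 14 + 65.62) = 65.62/(s + 79.62).
The closed-loop pole is at s = −79.62.

s = -79.62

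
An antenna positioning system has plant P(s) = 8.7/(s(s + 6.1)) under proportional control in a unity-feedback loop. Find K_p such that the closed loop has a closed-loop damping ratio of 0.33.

Closed-loop characteristic equation: s² + 6.1s + K_p·8.7 = 0.
So ω_n = √(8.7K_p) and 2ζω_n = 6.1, giving ζ = 6.1/(2√(8.7K_p)).
Setting ζ = 0.33: √(8.7K_p) = 6.1/(2·0.33) = 9.242, so K_p = 85.42/8.7 = 9.82.

K_p = 9.82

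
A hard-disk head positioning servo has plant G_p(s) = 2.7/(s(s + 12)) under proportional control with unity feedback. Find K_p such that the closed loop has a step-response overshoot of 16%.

K_p = 52.5

From %OS = 100·exp(−πζ/√(1−ζ²)) = 16%, ζ = −ln(0.16)/√(π²+ln²(0.16)) = 0.5039.
Characteristic equation s² + 12s + 2.7K_p = 0 gives ζ = 12/(2√(2.7K_p)).
Setting ζ = 0.5039: √(2.7K_p) = 12/(2·0.5039) = 11.91, so K_p = 141.8/2.7 = 52.5.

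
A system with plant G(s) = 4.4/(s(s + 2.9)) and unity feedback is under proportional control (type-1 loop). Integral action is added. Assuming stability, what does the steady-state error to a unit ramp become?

0

The integrator raises the loop to type 2, so K_v → ∞ and e_ss to a ramp is zero.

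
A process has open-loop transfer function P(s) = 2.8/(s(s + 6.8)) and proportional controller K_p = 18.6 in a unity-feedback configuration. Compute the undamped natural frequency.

The closed-loop denominator is s(s+6.8) + 18.6·2.8 = s² + 6.8s + 52.08.
So ω_n² = 52.08 ⇒ ω_n = 7.217 rad/s, and ζ = 6.8/(2ω_n) = 0.471.

ω_n = 7.22 rad/s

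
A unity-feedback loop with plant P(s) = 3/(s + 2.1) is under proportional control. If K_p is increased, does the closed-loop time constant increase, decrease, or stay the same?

decrease

Closed-loop pole is at s = −(2.1+K_p·3); larger K_p moves it further left, so τ = 1/(2.1+K_p·3) decreases.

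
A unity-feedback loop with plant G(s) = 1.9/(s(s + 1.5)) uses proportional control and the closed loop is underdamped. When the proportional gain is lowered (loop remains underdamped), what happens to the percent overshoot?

decrease

ζ = 1.5/(2√(1.9K_p)) rises as K_p falls; higher damping means less overshoot.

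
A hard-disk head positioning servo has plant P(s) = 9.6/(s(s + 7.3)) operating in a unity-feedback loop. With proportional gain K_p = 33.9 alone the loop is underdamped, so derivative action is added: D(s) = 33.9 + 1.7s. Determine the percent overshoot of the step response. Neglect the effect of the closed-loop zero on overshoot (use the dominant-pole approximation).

Forward path: (33.9 + 1.7s)·9.6/(s(s+7.3)). The closed-loop characteristic equation is s² + (7.3 + 9.6·1.7)s + 9.6·33.9 = 0.
That is s² + 23.62s + 325.4 = 0, so ω_n = 18.04 rad/s and ζ = 23.62/(2·18.04) = 0.6547.
%OS = 100·exp(−πζ/√(1−ζ²)) = 6.58%.

6.58%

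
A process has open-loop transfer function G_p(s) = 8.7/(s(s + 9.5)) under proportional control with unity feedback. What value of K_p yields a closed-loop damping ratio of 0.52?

K_p = 9.59

Closed-loop characteristic equation: s² + 9.5s + K_p·8.7 = 0.
So ω_n = √(8.7K_p) and 2ζω_n = 9.5, giving ζ = 9.5/(2√(8.7K_p)).
Setting ζ = 0.52: √(8.7K_p) = 9.5/(2·0.52) = 9.135, so K_p = 83.44/8.7 = 9.59.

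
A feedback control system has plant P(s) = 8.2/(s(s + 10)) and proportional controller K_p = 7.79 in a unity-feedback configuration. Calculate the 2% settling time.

Closed-loop characteristic equation: s² + 10s + 63.88 = 0, so ω_n = 7.992 rad/s and ζ = 10/(2·7.992) = 0.6256.
2% settling time T_s ≈ 4/(ζω_n) = 4/5 = 0.8 s.

T_s ≈ 0.8 s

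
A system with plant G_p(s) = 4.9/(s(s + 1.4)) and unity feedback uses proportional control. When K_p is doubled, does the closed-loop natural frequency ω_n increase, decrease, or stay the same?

ω_n = √(4.9·K_p), which grows with K_p.

increase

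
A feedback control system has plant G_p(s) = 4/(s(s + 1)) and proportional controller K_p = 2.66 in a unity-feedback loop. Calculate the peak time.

T_p = 0.975 s

The closed-loop denominator s² + 1s + 10.64 gives ω_n = √10.64 = 3.262 and ζ = 1/(2ω_n) = 0.1533.
Damped frequency ω_d = ω_n√(1−ζ²) = 3.223 rad/s, so peak time T_p = π/ω_d = 0.975 s.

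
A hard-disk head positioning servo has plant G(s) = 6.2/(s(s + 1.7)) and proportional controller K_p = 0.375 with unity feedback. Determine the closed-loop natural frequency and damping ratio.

ω_n = 1.52 rad/s, ζ = 0.557

With unity feedback the closed-loop characteristic equation is s² + 1.7s + 0.375·6.2 = s² + 1.7s + 2.325 = 0.
Matching s² + 2ζω_n s + ω_n²: ω_n = √2.325 = 1.525 rad/s and 2ζω_n = 1.7, so ζ = 1.7/(2·1.525) = 0.557.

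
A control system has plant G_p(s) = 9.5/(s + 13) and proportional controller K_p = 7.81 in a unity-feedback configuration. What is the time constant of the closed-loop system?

τ = 0.0115 s

Closed-loop transfer function: T(s) = K_p·G_p(s)/(1 + K_p·G_p(s)) = 74.19/(s + 13 + 74.19) = 74.19/(s + 87.19).
Time constant τ = 1/87.19 = 0.0115 s.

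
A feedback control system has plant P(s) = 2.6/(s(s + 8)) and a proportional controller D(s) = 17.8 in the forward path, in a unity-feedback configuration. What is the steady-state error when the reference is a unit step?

The open loop D(s)P(s) has a pole at the origin (type 1), so the static position error constant is infinite and e_ss = 1/(1+∞) = 0.

0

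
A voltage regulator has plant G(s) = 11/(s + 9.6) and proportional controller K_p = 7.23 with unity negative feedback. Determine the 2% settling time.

T_s ≈ 0.0449 s

Closed-loop transfer function: T(s) = K_p·G(s)/(1 + K_p·G(s)) = 79.53/(s + 9.6 + 79.53) = 79.53/(s + 89.13).
Time constant τ = 1/89.13 = 0.01122 s, so the 2% settling time is about 4τ = 0.0449 s.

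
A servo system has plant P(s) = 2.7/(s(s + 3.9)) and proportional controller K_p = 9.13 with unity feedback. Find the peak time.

The closed-loop denominator s² + 3.9s + 24.65 gives ω_n = √24.65 = 4.965 and ζ = 3.9/(2ω_n) = 0.3928.
Damped frequency ω_d = ω_n√(1−ζ²) = 4.566 rad/s, so peak time T_p = π/ω_d = 0.688 s.

T_p = 0.688 s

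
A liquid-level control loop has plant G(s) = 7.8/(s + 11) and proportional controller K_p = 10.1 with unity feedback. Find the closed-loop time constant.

τ = 0.0111 s

Closed-loop transfer function: T(s) = K_p·G(s)/(1 + K_p·G(s)) = 78.78/(s + 11 + 78.78) = 78.78/(s + 89.78).
Time constant τ = 1/89.78 = 0.0111 s.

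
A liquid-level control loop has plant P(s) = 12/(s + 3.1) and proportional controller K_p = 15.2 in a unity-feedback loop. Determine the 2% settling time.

Closed-loop transfer function: T(s) = K_p·P(s)/(1 + K_p·P(s)) = 182.4/(s + 3.1 + 182.4) = 182.4/(s + 185.5).
Time constant τ = 1/185.5 = 0.005391 s, so the 2% settling time is about 4τ = 0.0216 s.

T_s ≈ 0.0216 s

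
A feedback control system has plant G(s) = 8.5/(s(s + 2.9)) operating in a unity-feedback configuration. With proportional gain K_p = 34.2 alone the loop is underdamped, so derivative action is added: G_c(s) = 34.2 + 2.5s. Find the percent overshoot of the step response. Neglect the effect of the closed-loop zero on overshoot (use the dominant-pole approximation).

4.28%

Forward path: (34.2 + 2.5s)·8.5/(s(s+2.9)). The closed-loop characteristic equation is s² + (2.9 + 8.5·2.5)s + 8.5·34.2 = 0.
That is s² + 24.15s + 290.7 = 0, so ω_n = 17.05 rad/s and ζ = 24.15/(2·17.05) = 0.7082.
%OS = 100·exp(−πζ/√(1−ζ²)) = 4.28%.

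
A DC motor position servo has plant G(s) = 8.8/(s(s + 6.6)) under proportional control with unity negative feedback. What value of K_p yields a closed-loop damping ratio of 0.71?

K_p = 2.45

Closed-loop characteristic equation: s² + 6.6s + K_p·8.8 = 0.
So ω_n = √(8.8K_p) and 2ζω_n = 6.6, giving ζ = 6.6/(2√(8.8K_p)).
Setting ζ = 0.71: √(8.8K_p) = 6.6/(2·0.71) = 4.648, so K_p = 21.6/8.8 = 2.45.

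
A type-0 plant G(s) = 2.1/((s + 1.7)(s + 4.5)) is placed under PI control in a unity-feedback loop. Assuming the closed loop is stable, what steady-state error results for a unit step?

0

The PI controller's integrator makes the forward path type 1, so e_ss to a step is zero.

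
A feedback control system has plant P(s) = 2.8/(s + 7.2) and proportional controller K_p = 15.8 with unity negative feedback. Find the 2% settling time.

T_s ≈ 0.0778 s

Closed-loop transfer function: T(s) = K_p·P(s)/(1 + K_p·P(s)) = 44.24/(s + 7.2 + 44.24) = 44.24/(s + 51.44).
Time constant τ = 1/51.44 = 0.01944 s, so the 2% settling time is about 4τ = 0.0778 s.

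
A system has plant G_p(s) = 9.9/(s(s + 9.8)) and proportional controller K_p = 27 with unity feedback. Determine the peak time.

Closed-loop characteristic equation: s² + 9.8s + 267.3 = 0, so ω_n = 16.35 rad/s and ζ = 9.8/(2·16.35) = 0.2997.
Damped frequency ω_d = ω_n√(1−ζ²) = 15.6 rad/s, so peak time T_p = π/ω_d = 0.201 s.

T_p = 0.201 s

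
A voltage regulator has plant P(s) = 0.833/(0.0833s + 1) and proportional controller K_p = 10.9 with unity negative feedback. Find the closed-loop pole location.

Closed loop: T(s) = K_p·P/(1+K_p·P) = 9.08/(0.0833s + 1 + 9.08), with pole at s = −(1 + 9.08)/0.0833 = −121.

s = -121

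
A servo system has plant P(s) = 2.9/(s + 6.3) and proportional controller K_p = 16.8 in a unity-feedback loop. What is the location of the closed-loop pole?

Closed-loop transfer function: T(s) = K_p·P(s)/(1 + K_p·P(s)) = 48.72/(s + 6.3 + 48.72) = 48.72/(s + 55.02).
The closed-loop pole is at s = −55.02.

s = -55.02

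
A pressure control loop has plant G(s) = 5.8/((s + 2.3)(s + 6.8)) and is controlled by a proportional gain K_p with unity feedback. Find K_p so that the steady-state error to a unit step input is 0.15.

For a type-0 loop with proportional control, e_ss = 1/(1 + K_p·G(0)).
G(0) = 0.3708. Require 1/(1 + K_p·0.3708) = 0.15, so 1 + 0.3708·K_p = 6.667.
K_p = (6.667 − 1)/0.3708 = 15.3.

K_p = 15.3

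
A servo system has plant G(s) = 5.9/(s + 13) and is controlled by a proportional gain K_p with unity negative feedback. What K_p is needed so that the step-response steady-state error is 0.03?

The loop is type 0, so e_ss(step) = 1/(1 + K_pos) with K_pos = K_p·G(0).
G(0) = 0.4538. Require 1/(1 + K_p·0.4538) = 0.03, so 1 + 0.4538·K_p = 33.33.
K_p = (33.33 − 1)/0.4538 = 71.2.

K_p = 71.2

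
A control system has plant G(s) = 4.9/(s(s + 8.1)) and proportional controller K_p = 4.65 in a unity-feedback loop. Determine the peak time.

From 1 + K_pG(s) = 0: s² + 8.1s + 22.79 = 0 ⇒ ω_n = 4.773, ζ = 0.8485.
Damped frequency ω_d = ω_n√(1−ζ²) = 2.526 rad/s, so peak time T_p = π/ω_d = 1.24 s.

T_p = 1.24 s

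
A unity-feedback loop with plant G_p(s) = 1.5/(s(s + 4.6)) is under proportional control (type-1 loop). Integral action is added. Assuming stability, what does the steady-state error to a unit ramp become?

The integrator raises the loop to type 2, so K_v → ∞ and e_ss to a ramp is zero.

0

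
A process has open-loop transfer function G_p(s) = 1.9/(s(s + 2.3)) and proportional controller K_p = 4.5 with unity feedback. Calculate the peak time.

Closed-loop characteristic equation: s² + 2.3s + 8.55 = 0, so ω_n = 2.924 rad/s and ζ = 2.3/(2·2.924) = 0.3933.
Damped frequency ω_d = ω_n√(1−ζ²) = 2.688 rad/s, so peak time T_p = π/ω_d = 1.17 s.

T_p = 1.17 s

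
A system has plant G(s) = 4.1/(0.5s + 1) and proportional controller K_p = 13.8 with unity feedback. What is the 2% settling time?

Closed loop: T(s) = K_p·G/(1+K_p·G) = 56.58/(0.5s + 1 + 56.58), with pole at s = −(1 + 56.58)/0.5 = −115.2.
τ = 1/115.2 = 0.008684 s, so 2% settling time ≈ 4τ = 0.0347 s.

T_s ≈ 0.0347 s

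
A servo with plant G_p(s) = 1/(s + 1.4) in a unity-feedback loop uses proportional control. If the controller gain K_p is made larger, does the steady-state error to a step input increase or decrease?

decrease

e_ss = 1/(1 + K_p·G_p(0)); a larger K_p raises the denominator, so e_ss decreases.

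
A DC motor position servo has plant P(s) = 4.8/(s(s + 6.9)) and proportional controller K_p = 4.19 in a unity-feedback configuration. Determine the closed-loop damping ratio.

1 + K_p·P(s) = 0 gives s² + 6.9s + 20.11 = 0.
So ω_n² = 20.11 ⇒ ω_n = 4.485 rad/s, and ζ = 6.9/(2ω_n) = 0.769.

ζ = 0.769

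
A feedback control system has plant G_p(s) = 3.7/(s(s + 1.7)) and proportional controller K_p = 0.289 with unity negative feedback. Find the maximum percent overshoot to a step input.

1.07%

The closed-loop denominator s² + 1.7s + 1.069 gives ω_n = √1.069 = 1.034 and ζ = 1.7/(2ω_n) = 0.822.
%OS = 100·exp(−πζ/√(1−ζ²)) = 100·exp(−π·0.822/√0.3243) = 1.07%.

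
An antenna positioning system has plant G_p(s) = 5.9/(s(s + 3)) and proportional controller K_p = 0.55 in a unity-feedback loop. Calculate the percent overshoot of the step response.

0.888%

From 1 + K_pG_p(s) = 0: s² + 3s + 3.245 = 0 ⇒ ω_n = 1.801, ζ = 0.8327.
%OS = 100·exp(−πζ/√(1−ζ²)) = 100·exp(−π·0.8327/√0.3066) = 0.888%.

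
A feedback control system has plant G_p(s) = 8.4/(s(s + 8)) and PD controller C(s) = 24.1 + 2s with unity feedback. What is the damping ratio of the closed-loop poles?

ζ = 0.872

Forward path: (24.1 + 2s)·8.4/(s(s+8)). The closed-loop characteristic equation is s² + (8 + 8.4·2)s + 8.4·24.1 = 0.
That is s² + 24.8s + 202.4 = 0, so ω_n = 14.23 rad/s and ζ = 24.8/(2·14.23) = 0.8715.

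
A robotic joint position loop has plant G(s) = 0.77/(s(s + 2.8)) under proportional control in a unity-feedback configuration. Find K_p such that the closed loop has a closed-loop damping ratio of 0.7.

Closed-loop characteristic equation: s² + 2.8s + K_p·0.77 = 0.
So ω_n = √(0.77K_p) and 2ζω_n = 2.8, giving ζ = 2.8/(2√(0.77K_p)).
Setting ζ = 0.7: √(0.77K_p) = 2.8/(2·0.7) = 2, so K_p = 4/0.77 = 5.19.

K_p = 5.19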